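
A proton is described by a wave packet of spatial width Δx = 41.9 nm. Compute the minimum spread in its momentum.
1.258 × 10^-27 kg·m/s

For a wave packet, the spatial width Δx and momentum spread Δp are related by the uncertainty principle:
ΔxΔp ≥ ℏ/2

The minimum momentum spread is:
Δp_min = ℏ/(2Δx)
Δp_min = (1.055e-34 J·s) / (2 × 4.190e-08 m)
Δp_min = 1.258e-27 kg·m/s

A wave packet cannot have both a well-defined position and well-defined momentum.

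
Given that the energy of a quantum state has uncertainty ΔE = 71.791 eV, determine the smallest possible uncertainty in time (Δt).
4.584 as

Using the energy-time uncertainty principle:
ΔEΔt ≥ ℏ/2

The minimum uncertainty in time is:
Δt_min = ℏ/(2ΔE)
Δt_min = (1.055e-34 J·s) / (2 × 1.150e-17 J)
Δt_min = 4.584e-18 s = 4.584 as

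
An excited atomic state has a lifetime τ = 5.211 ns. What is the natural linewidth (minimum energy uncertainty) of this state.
63.156 neV

Using the energy-time uncertainty principle:
ΔEΔt ≥ ℏ/2

The lifetime τ represents the time uncertainty Δt.
The natural linewidth (minimum energy uncertainty) is:

ΔE = ℏ/(2τ)
ΔE = (1.055e-34 J·s) / (2 × 5.211e-09 s)
ΔE = 1.012e-26 J = 63.156 neV

This natural linewidth limits the precision of spectroscopic measurements.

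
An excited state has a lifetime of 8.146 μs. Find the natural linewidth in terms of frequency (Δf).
9.769 kHz

Using the energy-time uncertainty principle and E = hf:
ΔEΔt ≥ ℏ/2
hΔf·Δt ≥ ℏ/2

The minimum frequency uncertainty is:
Δf = ℏ/(2hτ) = 1/(4πτ)
Δf = 1/(4π × 8.146e-06 s)
Δf = 9.769e+03 Hz = 9.769 kHz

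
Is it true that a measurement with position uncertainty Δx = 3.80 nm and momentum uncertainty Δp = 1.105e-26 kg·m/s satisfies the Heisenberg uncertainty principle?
No, it violates the uncertainty principle (impossible measurement).

Calculate the product ΔxΔp:
ΔxΔp = (3.800e-09 m) × (1.105e-26 kg·m/s)
ΔxΔp = 4.199e-35 J·s

Compare to the minimum allowed value ℏ/2:
ℏ/2 = 5.273e-35 J·s

Since ΔxΔp = 4.199e-35 J·s < 5.273e-35 J·s = ℏ/2,
the measurement violates the uncertainty principle.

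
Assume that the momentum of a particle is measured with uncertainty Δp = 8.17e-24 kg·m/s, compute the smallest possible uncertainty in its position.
6.454 pm

Using the Heisenberg uncertainty principle:
ΔxΔp ≥ ℏ/2

The minimum uncertainty in position is:
Δx_min = ℏ/(2Δp)
Δx_min = (1.055e-34 J·s) / (2 × 8.170e-24 kg·m/s)
Δx_min = 6.454e-12 m = 6.454 pm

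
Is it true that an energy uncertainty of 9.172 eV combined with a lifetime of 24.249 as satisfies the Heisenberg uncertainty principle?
No, it violates the uncertainty relation.

Calculate the product ΔEΔt:
ΔE = 9.172 eV = 1.470e-18 J
ΔEΔt = (1.470e-18 J) × (2.425e-17 s)
ΔEΔt = 3.563e-35 J·s

Compare to the minimum allowed value ℏ/2:
ℏ/2 = 5.273e-35 J·s

Since ΔEΔt = 3.563e-35 J·s < 5.273e-35 J·s = ℏ/2,
this violates the uncertainty relation.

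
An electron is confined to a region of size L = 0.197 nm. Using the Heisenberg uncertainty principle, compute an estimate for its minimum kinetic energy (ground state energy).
245.432 meV

Using the uncertainty principle to estimate ground state energy:

1. The position uncertainty is approximately the confinement size:
   Δx ≈ L = 1.970e-10 m

2. From ΔxΔp ≥ ℏ/2, the minimum momentum uncertainty is:
   Δp ≈ ℏ/(2L) = 2.677e-25 kg·m/s

3. The kinetic energy is approximately:
   KE ≈ (Δp)²/(2m) = (2.677e-25)²/(2 × 9.109e-31 kg)
   KE ≈ 3.932e-20 J = 245.432 meV

This is an order-of-magnitude estimate of the ground state energy.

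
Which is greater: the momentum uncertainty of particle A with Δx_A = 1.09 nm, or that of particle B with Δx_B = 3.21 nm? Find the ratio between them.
Particle A has the larger minimum momentum uncertainty, by a factor of 2.94.

For each particle, the minimum momentum uncertainty is Δp_min = ℏ/(2Δx):

Particle A: Δp_A = ℏ/(2×1.090e-09 m) = 4.837e-26 kg·m/s
Particle B: Δp_B = ℏ/(2×3.210e-09 m) = 1.643e-26 kg·m/s

Ratio: Δp_A/Δp_B = 2.94

Since Δp_min ∝ 1/Δx, the particle with smaller position uncertainty (A) has larger momentum uncertainty.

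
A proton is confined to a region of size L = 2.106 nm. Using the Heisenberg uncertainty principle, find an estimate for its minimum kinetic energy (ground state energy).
1.170 μeV

Using the uncertainty principle to estimate ground state energy:

1. The position uncertainty is approximately the confinement size:
   Δx ≈ L = 2.106e-09 m

2. From ΔxΔp ≥ ℏ/2, the minimum momentum uncertainty is:
   Δp ≈ ℏ/(2L) = 2.504e-26 kg·m/s

3. The kinetic energy is approximately:
   KE ≈ (Δp)²/(2m) = (2.504e-26)²/(2 × 1.673e-27 kg)
   KE ≈ 1.874e-25 J = 1.170 μeV

This is an order-of-magnitude estimate of the ground state energy.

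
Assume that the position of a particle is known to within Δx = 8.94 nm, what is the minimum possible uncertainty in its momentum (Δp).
5.898 × 10^-27 kg·m/s

Using the Heisenberg uncertainty principle:
ΔxΔp ≥ ℏ/2

The minimum uncertainty in momentum is:
Δp_min = ℏ/(2Δx)
Δp_min = (1.055e-34 J·s) / (2 × 8.940e-09 m)
Δp_min = 5.898e-27 kg·m/s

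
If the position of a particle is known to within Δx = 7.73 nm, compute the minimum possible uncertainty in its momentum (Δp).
6.821 × 10^-27 kg·m/s

Using the Heisenberg uncertainty principle:
ΔxΔp ≥ ℏ/2

The minimum uncertainty in momentum is:
Δp_min = ℏ/(2Δx)
Δp_min = (1.055e-34 J·s) / (2 × 7.730e-09 m)
Δp_min = 6.821e-27 kg·m/s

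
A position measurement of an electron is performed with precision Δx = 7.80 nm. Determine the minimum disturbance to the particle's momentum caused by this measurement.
6.760 × 10^-27 kg·m/s

The uncertainty principle implies that measuring position disturbs momentum:
ΔxΔp ≥ ℏ/2

When we measure position with precision Δx, we necessarily introduce a momentum uncertainty:
Δp ≥ ℏ/(2Δx)
Δp_min = (1.055e-34 J·s) / (2 × 7.800e-09 m)
Δp_min = 6.760e-27 kg·m/s

The more precisely we measure position, the greater the momentum disturbance.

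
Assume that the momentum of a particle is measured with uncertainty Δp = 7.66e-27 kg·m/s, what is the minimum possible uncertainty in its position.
6.884 nm

Using the Heisenberg uncertainty principle:
ΔxΔp ≥ ℏ/2

The minimum uncertainty in position is:
Δx_min = ℏ/(2Δp)
Δx_min = (1.055e-34 J·s) / (2 × 7.660e-27 kg·m/s)
Δx_min = 6.884e-09 m = 6.884 nm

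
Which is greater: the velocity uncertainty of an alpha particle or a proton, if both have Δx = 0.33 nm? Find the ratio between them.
The proton has the larger minimum velocity uncertainty, by a ratio of 4.0.

For both particles, Δp_min = ℏ/(2Δx) = 1.598e-25 kg·m/s (same for both).

The velocity uncertainty is Δv = Δp/m:
- alpha particle: Δv = 1.598e-25 / 6.645e-27 = 2.405e+01 m/s = 24.047 m/s
- proton: Δv = 1.598e-25 / 1.673e-27 = 9.553e+01 m/s = 95.529 m/s

Ratio: 9.553e+01 / 2.405e+01 = 4.0

The lighter particle has larger velocity uncertainty because Δv ∝ 1/m.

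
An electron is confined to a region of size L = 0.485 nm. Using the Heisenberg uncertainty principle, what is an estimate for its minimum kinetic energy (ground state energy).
40.493 meV

Using the uncertainty principle to estimate ground state energy:

1. The position uncertainty is approximately the confinement size:
   Δx ≈ L = 4.850e-10 m

2. From ΔxΔp ≥ ℏ/2, the minimum momentum uncertainty is:
   Δp ≈ ℏ/(2L) = 1.087e-25 kg·m/s

3. The kinetic energy is approximately:
   KE ≈ (Δp)²/(2m) = (1.087e-25)²/(2 × 9.109e-31 kg)
   KE ≈ 6.488e-21 J = 40.493 meV

This is an order-of-magnitude estimate of the ground state energy.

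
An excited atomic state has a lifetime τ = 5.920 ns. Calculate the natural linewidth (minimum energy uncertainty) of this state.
55.592 neV

Using the energy-time uncertainty principle:
ΔEΔt ≥ ℏ/2

The lifetime τ represents the time uncertainty Δt.
The natural linewidth (minimum energy uncertainty) is:

ΔE = ℏ/(2τ)
ΔE = (1.055e-34 J·s) / (2 × 5.920e-09 s)
ΔE = 8.907e-27 J = 55.592 neV

This natural linewidth limits the precision of spectroscopic measurements.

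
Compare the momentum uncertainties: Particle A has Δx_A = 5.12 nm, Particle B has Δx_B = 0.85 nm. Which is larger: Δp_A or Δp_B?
Particle B has the larger minimum momentum uncertainty, by a factor of 6.02.

For each particle, the minimum momentum uncertainty is Δp_min = ℏ/(2Δx):

Particle A: Δp_A = ℏ/(2×5.120e-09 m) = 1.030e-26 kg·m/s
Particle B: Δp_B = ℏ/(2×8.500e-10 m) = 6.203e-26 kg·m/s

Ratio: Δp_B/Δp_A = 6.02

Since Δp_min ∝ 1/Δx, the particle with smaller position uncertainty (B) has larger momentum uncertainty.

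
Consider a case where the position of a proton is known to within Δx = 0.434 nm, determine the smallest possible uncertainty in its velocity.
72.637 m/s

Using the Heisenberg uncertainty principle and Δp = mΔv:
ΔxΔp ≥ ℏ/2
Δx(mΔv) ≥ ℏ/2

The minimum uncertainty in velocity is:
Δv_min = ℏ/(2mΔx)
Δv_min = (1.055e-34 J·s) / (2 × 1.673e-27 kg × 4.340e-10 m)
Δv_min = 7.264e+01 m/s = 72.637 m/s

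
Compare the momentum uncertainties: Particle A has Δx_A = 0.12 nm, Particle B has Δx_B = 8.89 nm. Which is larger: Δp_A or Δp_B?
Particle A has the larger minimum momentum uncertainty, by a factor of 74.08.

For each particle, the minimum momentum uncertainty is Δp_min = ℏ/(2Δx):

Particle A: Δp_A = ℏ/(2×1.200e-10 m) = 4.394e-25 kg·m/s
Particle B: Δp_B = ℏ/(2×8.890e-09 m) = 5.931e-27 kg·m/s

Ratio: Δp_A/Δp_B = 74.08

Since Δp_min ∝ 1/Δx, the particle with smaller position uncertainty (A) has larger momentum uncertainty.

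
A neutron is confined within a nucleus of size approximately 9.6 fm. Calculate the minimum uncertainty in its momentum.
5.493 × 10^-21 kg·m/s

Using the Heisenberg uncertainty principle:
ΔxΔp ≥ ℏ/2

With Δx ≈ L = 9.600e-15 m (the confinement size):
Δp_min = ℏ/(2Δx)
Δp_min = (1.055e-34 J·s) / (2 × 9.600e-15 m)
Δp_min = 5.493e-21 kg·m/s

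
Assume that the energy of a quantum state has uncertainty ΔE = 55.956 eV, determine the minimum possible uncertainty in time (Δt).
5.882 as

Using the energy-time uncertainty principle:
ΔEΔt ≥ ℏ/2

The minimum uncertainty in time is:
Δt_min = ℏ/(2ΔE)
Δt_min = (1.055e-34 J·s) / (2 × 8.965e-18 J)
Δt_min = 5.882e-18 s = 5.882 as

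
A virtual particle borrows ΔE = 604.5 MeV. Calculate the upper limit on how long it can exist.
5.444 × 10^-25 s

Using the energy-time uncertainty principle:
ΔEΔt ≥ ℏ/2

For a virtual particle borrowing energy ΔE, the maximum lifetime is:
Δt_max = ℏ/(2ΔE)

Converting energy:
ΔE = 604.5 MeV = 9.685e-11 J

Δt_max = (1.055e-34 J·s) / (2 × 9.685e-11 J)
Δt_max = 5.444e-25 s = 5.444 × 10^-25 s

Virtual particles with higher borrowed energy exist for shorter times.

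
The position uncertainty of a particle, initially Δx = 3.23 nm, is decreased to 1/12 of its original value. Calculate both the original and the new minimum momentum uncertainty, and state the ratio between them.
Original Δp_min = 1.632 × 10^-26 kg·m/s; new Δp'_min = 1.959 × 10^-25 kg·m/s; ratio Δp'_min/Δp_min = 12.

From the uncertainty principle ΔxΔp ≥ ℏ/2, the minimum momentum uncertainty is Δp_min = ℏ/(2Δx).

Original (Δx = 3.23 nm = 3.230e-09 m):
Δp_min = (1.055e-34 J·s)/(2 × 3.230e-09 m) = 1.632e-26 kg·m/s

When Δx → (1/12)Δx:
Δp'_min = ℏ/(2 × (1/12)Δx) = 12 × ℏ/(2Δx) = 12 × Δp_min
Δp'_min = 12 × 1.632e-26 kg·m/s = 1.959e-25 kg·m/s

Since Δp_min ∝ 1/Δx, when Δx is decreased to 1/12 of its original value, Δp_min increases to 12 times its original value.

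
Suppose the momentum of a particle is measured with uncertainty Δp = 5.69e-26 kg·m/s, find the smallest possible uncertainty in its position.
926.689 pm

Using the Heisenberg uncertainty principle:
ΔxΔp ≥ ℏ/2

The minimum uncertainty in position is:
Δx_min = ℏ/(2Δp)
Δx_min = (1.055e-34 J·s) / (2 × 5.690e-26 kg·m/s)
Δx_min = 9.267e-10 m = 926.689 pm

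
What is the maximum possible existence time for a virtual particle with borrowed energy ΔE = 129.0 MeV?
2.551 ys

Using the energy-time uncertainty principle:
ΔEΔt ≥ ℏ/2

For a virtual particle borrowing energy ΔE, the maximum lifetime is:
Δt_max = ℏ/(2ΔE)

Converting energy:
ΔE = 129.0 MeV = 2.067e-11 J

Δt_max = (1.055e-34 J·s) / (2 × 2.067e-11 J)
Δt_max = 2.551e-24 s = 2.551 ys

Virtual particles with higher borrowed energy exist for shorter times.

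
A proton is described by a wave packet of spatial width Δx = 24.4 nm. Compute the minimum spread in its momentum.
2.161 × 10^-27 kg·m/s

For a wave packet, the spatial width Δx and momentum spread Δp are related by the uncertainty principle:
ΔxΔp ≥ ℏ/2

The minimum momentum spread is:
Δp_min = ℏ/(2Δx)
Δp_min = (1.055e-34 J·s) / (2 × 2.440e-08 m)
Δp_min = 2.161e-27 kg·m/s

A wave packet cannot have both a well-defined position and well-defined momentum.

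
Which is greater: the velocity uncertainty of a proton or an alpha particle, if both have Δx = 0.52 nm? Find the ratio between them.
The proton has the larger minimum velocity uncertainty, by a ratio of 4.0.

For both particles, Δp_min = ℏ/(2Δx) = 1.014e-25 kg·m/s (same for both).

The velocity uncertainty is Δv = Δp/m:
- proton: Δv = 1.014e-25 / 1.673e-27 = 6.062e+01 m/s = 60.624 m/s
- alpha particle: Δv = 1.014e-25 / 6.645e-27 = 1.526e+01 m/s = 15.261 m/s

Ratio: 6.062e+01 / 1.526e+01 = 4.0

The lighter particle has larger velocity uncertainty because Δv ∝ 1/m.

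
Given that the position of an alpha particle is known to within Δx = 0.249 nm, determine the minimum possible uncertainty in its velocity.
31.869 m/s

Using the Heisenberg uncertainty principle and Δp = mΔv:
ΔxΔp ≥ ℏ/2
Δx(mΔv) ≥ ℏ/2

The minimum uncertainty in velocity is:
Δv_min = ℏ/(2mΔx)
Δv_min = (1.055e-34 J·s) / (2 × 6.645e-27 kg × 2.490e-10 m)
Δv_min = 3.187e+01 m/s = 31.869 m/s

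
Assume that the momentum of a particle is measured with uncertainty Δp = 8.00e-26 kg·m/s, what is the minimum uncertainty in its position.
659.107 pm

Using the Heisenberg uncertainty principle:
ΔxΔp ≥ ℏ/2

The minimum uncertainty in position is:
Δx_min = ℏ/(2Δp)
Δx_min = (1.055e-34 J·s) / (2 × 8.000e-26 kg·m/s)
Δx_min = 6.591e-10 m = 659.107 pm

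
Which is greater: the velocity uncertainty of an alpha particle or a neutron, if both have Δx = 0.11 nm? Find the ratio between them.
The neutron has the larger minimum velocity uncertainty, by a ratio of 4.0.

For both particles, Δp_min = ℏ/(2Δx) = 4.794e-25 kg·m/s (same for both).

The velocity uncertainty is Δv = Δp/m:
- alpha particle: Δv = 4.794e-25 / 6.645e-27 = 7.214e+01 m/s = 72.141 m/s
- neutron: Δv = 4.794e-25 / 1.675e-27 = 2.862e+02 m/s = 286.192 m/s

Ratio: 2.862e+02 / 7.214e+01 = 4.0

The lighter particle has larger velocity uncertainty because Δv ∝ 1/m.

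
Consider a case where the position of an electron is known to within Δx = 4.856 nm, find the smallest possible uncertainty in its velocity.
11.920 km/s

Using the Heisenberg uncertainty principle and Δp = mΔv:
ΔxΔp ≥ ℏ/2
Δx(mΔv) ≥ ℏ/2

The minimum uncertainty in velocity is:
Δv_min = ℏ/(2mΔx)
Δv_min = (1.055e-34 J·s) / (2 × 9.109e-31 kg × 4.856e-09 m)
Δv_min = 1.192e+04 m/s = 11.920 km/s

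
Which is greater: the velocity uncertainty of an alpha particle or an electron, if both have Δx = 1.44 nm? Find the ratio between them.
The electron has the larger minimum velocity uncertainty, by a ratio of 7294.3.

For both particles, Δp_min = ℏ/(2Δx) = 3.662e-26 kg·m/s (same for both).

The velocity uncertainty is Δv = Δp/m:
- alpha particle: Δv = 3.662e-26 / 6.645e-27 = 5.511e+00 m/s = 5.511 m/s
- electron: Δv = 3.662e-26 / 9.109e-31 = 4.020e+04 m/s = 40.197 km/s

Ratio: 4.020e+04 / 5.511e+00 = 7294.3

The lighter particle has larger velocity uncertainty because Δv ∝ 1/m.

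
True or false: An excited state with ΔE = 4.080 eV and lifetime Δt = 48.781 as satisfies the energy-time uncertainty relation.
No, it violates the uncertainty relation.

Calculate the product ΔEΔt:
ΔE = 4.080 eV = 6.537e-19 J
ΔEΔt = (6.537e-19 J) × (4.878e-17 s)
ΔEΔt = 3.189e-35 J·s

Compare to the minimum allowed value ℏ/2:
ℏ/2 = 5.273e-35 J·s

Since ΔEΔt = 3.189e-35 J·s < 5.273e-35 J·s = ℏ/2,
this violates the uncertainty relation.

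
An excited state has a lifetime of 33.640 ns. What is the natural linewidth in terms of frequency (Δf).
2.366 MHz

Using the energy-time uncertainty principle and E = hf:
ΔEΔt ≥ ℏ/2
hΔf·Δt ≥ ℏ/2

The minimum frequency uncertainty is:
Δf = ℏ/(2hτ) = 1/(4πτ)
Δf = 1/(4π × 3.364e-08 s)
Δf = 2.366e+06 Hz = 2.366 MHz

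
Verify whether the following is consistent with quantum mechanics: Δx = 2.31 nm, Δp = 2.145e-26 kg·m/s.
No, it violates the uncertainty principle (impossible measurement).

Calculate the product ΔxΔp:
ΔxΔp = (2.310e-09 m) × (2.145e-26 kg·m/s)
ΔxΔp = 4.955e-35 J·s

Compare to the minimum allowed value ℏ/2:
ℏ/2 = 5.273e-35 J·s

Since ΔxΔp = 4.955e-35 J·s < 5.273e-35 J·s = ℏ/2,
the measurement violates the uncertainty principle.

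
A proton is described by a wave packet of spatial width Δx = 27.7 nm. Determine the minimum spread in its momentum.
1.904 × 10^-27 kg·m/s

For a wave packet, the spatial width Δx and momentum spread Δp are related by the uncertainty principle:
ΔxΔp ≥ ℏ/2

The minimum momentum spread is:
Δp_min = ℏ/(2Δx)
Δp_min = (1.055e-34 J·s) / (2 × 2.770e-08 m)
Δp_min = 1.904e-27 kg·m/s

A wave packet cannot have both a well-defined position and well-defined momentum.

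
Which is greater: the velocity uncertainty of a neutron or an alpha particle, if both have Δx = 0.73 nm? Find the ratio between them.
The neutron has the larger minimum velocity uncertainty, by a ratio of 4.0.

For both particles, Δp_min = ℏ/(2Δx) = 7.223e-26 kg·m/s (same for both).

The velocity uncertainty is Δv = Δp/m:
- neutron: Δv = 7.223e-26 / 1.675e-27 = 4.312e+01 m/s = 43.125 m/s
- alpha particle: Δv = 7.223e-26 / 6.645e-27 = 1.087e+01 m/s = 10.871 m/s

Ratio: 4.312e+01 / 1.087e+01 = 4.0

The lighter particle has larger velocity uncertainty because Δv ∝ 1/m.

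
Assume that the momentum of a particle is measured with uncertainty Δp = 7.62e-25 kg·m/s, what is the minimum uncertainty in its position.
69.198 pm

Using the Heisenberg uncertainty principle:
ΔxΔp ≥ ℏ/2

The minimum uncertainty in position is:
Δx_min = ℏ/(2Δp)
Δx_min = (1.055e-34 J·s) / (2 × 7.620e-25 kg·m/s)
Δx_min = 6.920e-11 m = 69.198 pm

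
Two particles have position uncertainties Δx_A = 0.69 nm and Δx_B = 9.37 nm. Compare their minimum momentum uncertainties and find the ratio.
Particle A has the larger minimum momentum uncertainty, by a factor of 13.58.

For each particle, the minimum momentum uncertainty is Δp_min = ℏ/(2Δx):

Particle A: Δp_A = ℏ/(2×6.900e-10 m) = 7.642e-26 kg·m/s
Particle B: Δp_B = ℏ/(2×9.370e-09 m) = 5.627e-27 kg·m/s

Ratio: Δp_A/Δp_B = 13.58

Since Δp_min ∝ 1/Δx, the particle with smaller position uncertainty (A) has larger momentum uncertainty.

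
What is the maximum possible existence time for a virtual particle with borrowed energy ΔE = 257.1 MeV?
1.280 ys

Using the energy-time uncertainty principle:
ΔEΔt ≥ ℏ/2

For a virtual particle borrowing energy ΔE, the maximum lifetime is:
Δt_max = ℏ/(2ΔE)

Converting energy:
ΔE = 257.1 MeV = 4.119e-11 J

Δt_max = (1.055e-34 J·s) / (2 × 4.119e-11 J)
Δt_max = 1.280e-24 s = 1.280 ys

Virtual particles with higher borrowed energy exist for shorter times.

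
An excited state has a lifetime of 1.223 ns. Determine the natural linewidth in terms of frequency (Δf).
65.067 MHz

Using the energy-time uncertainty principle and E = hf:
ΔEΔt ≥ ℏ/2
hΔf·Δt ≥ ℏ/2

The minimum frequency uncertainty is:
Δf = ℏ/(2hτ) = 1/(4πτ)
Δf = 1/(4π × 1.223e-09 s)
Δf = 6.507e+07 Hz = 65.067 MHz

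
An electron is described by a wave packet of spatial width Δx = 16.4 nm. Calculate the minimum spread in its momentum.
3.215 × 10^-27 kg·m/s

For a wave packet, the spatial width Δx and momentum spread Δp are related by the uncertainty principle:
ΔxΔp ≥ ℏ/2

The minimum momentum spread is:
Δp_min = ℏ/(2Δx)
Δp_min = (1.055e-34 J·s) / (2 × 1.640e-08 m)
Δp_min = 3.215e-27 kg·m/s

A wave packet cannot have both a well-defined position and well-defined momentum.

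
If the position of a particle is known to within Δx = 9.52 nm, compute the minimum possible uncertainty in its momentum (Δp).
5.539 × 10^-27 kg·m/s

Using the Heisenberg uncertainty principle:
ΔxΔp ≥ ℏ/2

The minimum uncertainty in momentum is:
Δp_min = ℏ/(2Δx)
Δp_min = (1.055e-34 J·s) / (2 × 9.520e-09 m)
Δp_min = 5.539e-27 kg·m/s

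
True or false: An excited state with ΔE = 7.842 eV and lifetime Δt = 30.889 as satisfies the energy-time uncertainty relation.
No, it violates the uncertainty relation.

Calculate the product ΔEΔt:
ΔE = 7.842 eV = 1.256e-18 J
ΔEΔt = (1.256e-18 J) × (3.089e-17 s)
ΔEΔt = 3.881e-35 J·s

Compare to the minimum allowed value ℏ/2:
ℏ/2 = 5.273e-35 J·s

Since ΔEΔt = 3.881e-35 J·s < 5.273e-35 J·s = ℏ/2,
this violates the uncertainty relation.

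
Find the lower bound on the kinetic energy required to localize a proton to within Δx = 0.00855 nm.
70.961 meV

Localizing a particle requires giving it sufficient momentum uncertainty:

1. From uncertainty principle: Δp ≥ ℏ/(2Δx)
   Δp_min = (1.055e-34 J·s) / (2 × 8.550e-12 m)
   Δp_min = 6.167e-24 kg·m/s

2. This momentum uncertainty corresponds to kinetic energy:
   KE ≈ (Δp)²/(2m) = (6.167e-24)²/(2 × 1.673e-27 kg)
   KE = 1.137e-20 J = 70.961 meV

Tighter localization requires more energy.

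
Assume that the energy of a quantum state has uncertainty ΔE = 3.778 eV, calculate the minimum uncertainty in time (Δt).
87.111 as

Using the energy-time uncertainty principle:
ΔEΔt ≥ ℏ/2

The minimum uncertainty in time is:
Δt_min = ℏ/(2ΔE)
Δt_min = (1.055e-34 J·s) / (2 × 6.053e-19 J)
Δt_min = 8.711e-17 s = 87.111 as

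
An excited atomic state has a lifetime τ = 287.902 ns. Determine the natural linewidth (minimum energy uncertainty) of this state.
1.143 neV

Using the energy-time uncertainty principle:
ΔEΔt ≥ ℏ/2

The lifetime τ represents the time uncertainty Δt.
The natural linewidth (minimum energy uncertainty) is:

ΔE = ℏ/(2τ)
ΔE = (1.055e-34 J·s) / (2 × 2.879e-07 s)
ΔE = 1.831e-28 J = 1.143 neV

This natural linewidth limits the precision of spectroscopic measurements.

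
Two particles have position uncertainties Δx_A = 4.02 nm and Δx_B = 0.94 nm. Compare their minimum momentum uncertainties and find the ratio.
Particle B has the larger minimum momentum uncertainty, by a factor of 4.28.

For each particle, the minimum momentum uncertainty is Δp_min = ℏ/(2Δx):

Particle A: Δp_A = ℏ/(2×4.020e-09 m) = 1.312e-26 kg·m/s
Particle B: Δp_B = ℏ/(2×9.400e-10 m) = 5.609e-26 kg·m/s

Ratio: Δp_B/Δp_A = 4.28

Since Δp_min ∝ 1/Δx, the particle with smaller position uncertainty (B) has larger momentum uncertainty.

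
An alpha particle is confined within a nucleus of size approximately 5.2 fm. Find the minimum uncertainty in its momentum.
1.014 × 10^-20 kg·m/s

Using the Heisenberg uncertainty principle:
ΔxΔp ≥ ℏ/2

With Δx ≈ L = 5.200e-15 m (the confinement size):
Δp_min = ℏ/(2Δx)
Δp_min = (1.055e-34 J·s) / (2 × 5.200e-15 m)
Δp_min = 1.014e-20 kg·m/s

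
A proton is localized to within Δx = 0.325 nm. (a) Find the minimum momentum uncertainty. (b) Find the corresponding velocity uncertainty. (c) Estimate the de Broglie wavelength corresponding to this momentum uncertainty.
(a) Δp_min = 1.622 × 10^-25 kg·m/s
(b) Δv_min = 96.999 m/s
(c) λ_dB = 4.084 nm

Step-by-step:

(a) From the uncertainty principle:
Δp_min = ℏ/(2Δx) = (1.055e-34 J·s)/(2 × 3.250e-10 m) = 1.622e-25 kg·m/s

(b) The velocity uncertainty:
Δv = Δp/m = (1.622e-25 kg·m/s)/(1.673e-27 kg) = 9.700e+01 m/s = 96.999 m/s

(c) The de Broglie wavelength for this momentum:
λ = h/p = (6.626e-34 J·s)/(1.622e-25 kg·m/s) = 4.084e-09 m = 4.084 nm

Note: The de Broglie wavelength is comparable to the localization size, as expected from wave-particle duality.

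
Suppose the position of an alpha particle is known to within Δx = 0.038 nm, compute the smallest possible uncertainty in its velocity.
208.829 m/s

Using the Heisenberg uncertainty principle and Δp = mΔv:
ΔxΔp ≥ ℏ/2
Δx(mΔv) ≥ ℏ/2

The minimum uncertainty in velocity is:
Δv_min = ℏ/(2mΔx)
Δv_min = (1.055e-34 J·s) / (2 × 6.645e-27 kg × 3.800e-11 m)
Δv_min = 2.088e+02 m/s = 208.829 m/s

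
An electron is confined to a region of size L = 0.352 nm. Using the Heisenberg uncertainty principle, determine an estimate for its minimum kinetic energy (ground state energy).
76.874 meV

Using the uncertainty principle to estimate ground state energy:

1. The position uncertainty is approximately the confinement size:
   Δx ≈ L = 3.520e-10 m

2. From ΔxΔp ≥ ℏ/2, the minimum momentum uncertainty is:
   Δp ≈ ℏ/(2L) = 1.498e-25 kg·m/s

3. The kinetic energy is approximately:
   KE ≈ (Δp)²/(2m) = (1.498e-25)²/(2 × 9.109e-31 kg)
   KE ≈ 1.232e-20 J = 76.874 meV

This is an order-of-magnitude estimate of the ground state energy.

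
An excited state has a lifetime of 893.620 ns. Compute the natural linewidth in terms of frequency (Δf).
89.051 kHz

Using the energy-time uncertainty principle and E = hf:
ΔEΔt ≥ ℏ/2
hΔf·Δt ≥ ℏ/2

The minimum frequency uncertainty is:
Δf = ℏ/(2hτ) = 1/(4πτ)
Δf = 1/(4π × 8.936e-07 s)
Δf = 8.905e+04 Hz = 89.051 kHz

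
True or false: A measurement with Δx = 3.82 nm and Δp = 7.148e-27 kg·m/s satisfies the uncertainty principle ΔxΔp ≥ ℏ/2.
No, it violates the uncertainty principle (impossible measurement).

Calculate the product ΔxΔp:
ΔxΔp = (3.820e-09 m) × (7.148e-27 kg·m/s)
ΔxΔp = 2.731e-35 J·s

Compare to the minimum allowed value ℏ/2:
ℏ/2 = 5.273e-35 J·s

Since ΔxΔp = 2.731e-35 J·s < 5.273e-35 J·s = ℏ/2,
the measurement violates the uncertainty principle.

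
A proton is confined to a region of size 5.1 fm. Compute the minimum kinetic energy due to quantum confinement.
199.441 keV

Using the uncertainty principle:

1. Position uncertainty: Δx ≈ 5.100e-15 m
2. Minimum momentum uncertainty: Δp = ℏ/(2Δx) = 1.034e-20 kg·m/s
3. Minimum kinetic energy:
   KE = (Δp)²/(2m) = (1.034e-20)²/(2 × 1.673e-27 kg)
   KE = 3.195e-14 J = 199.441 keV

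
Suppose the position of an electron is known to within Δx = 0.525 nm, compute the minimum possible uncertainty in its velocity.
110.255 km/s

Using the Heisenberg uncertainty principle and Δp = mΔv:
ΔxΔp ≥ ℏ/2
Δx(mΔv) ≥ ℏ/2

The minimum uncertainty in velocity is:
Δv_min = ℏ/(2mΔx)
Δv_min = (1.055e-34 J·s) / (2 × 9.109e-31 kg × 5.250e-10 m)
Δv_min = 1.103e+05 m/s = 110.255 km/s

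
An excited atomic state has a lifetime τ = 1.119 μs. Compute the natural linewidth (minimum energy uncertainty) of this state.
294.107 peV

Using the energy-time uncertainty principle:
ΔEΔt ≥ ℏ/2

The lifetime τ represents the time uncertainty Δt.
The natural linewidth (minimum energy uncertainty) is:

ΔE = ℏ/(2τ)
ΔE = (1.055e-34 J·s) / (2 × 1.119e-06 s)
ΔE = 4.712e-29 J = 294.107 peV

This natural linewidth limits the precision of spectroscopic measurements.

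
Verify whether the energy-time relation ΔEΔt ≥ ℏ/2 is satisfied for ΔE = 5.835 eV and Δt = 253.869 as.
Yes, it satisfies the uncertainty relation.

Calculate the product ΔEΔt:
ΔE = 5.835 eV = 9.349e-19 J
ΔEΔt = (9.349e-19 J) × (2.539e-16 s)
ΔEΔt = 2.373e-34 J·s

Compare to the minimum allowed value ℏ/2:
ℏ/2 = 5.273e-35 J·s

Since ΔEΔt = 2.373e-34 J·s ≥ 5.273e-35 J·s = ℏ/2,
this satisfies the uncertainty relation.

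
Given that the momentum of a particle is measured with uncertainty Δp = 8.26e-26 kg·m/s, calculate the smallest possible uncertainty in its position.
638.361 pm

Using the Heisenberg uncertainty principle:
ΔxΔp ≥ ℏ/2

The minimum uncertainty in position is:
Δx_min = ℏ/(2Δp)
Δx_min = (1.055e-34 J·s) / (2 × 8.260e-26 kg·m/s)
Δx_min = 6.384e-10 m = 638.361 pm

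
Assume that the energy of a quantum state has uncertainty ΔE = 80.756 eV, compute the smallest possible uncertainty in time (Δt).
4.075 as

Using the energy-time uncertainty principle:
ΔEΔt ≥ ℏ/2

The minimum uncertainty in time is:
Δt_min = ℏ/(2ΔE)
Δt_min = (1.055e-34 J·s) / (2 × 1.294e-17 J)
Δt_min = 4.075e-18 s = 4.075 as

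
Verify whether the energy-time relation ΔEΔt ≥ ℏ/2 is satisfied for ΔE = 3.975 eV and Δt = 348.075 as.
Yes, it satisfies the uncertainty relation.

Calculate the product ΔEΔt:
ΔE = 3.975 eV = 6.369e-19 J
ΔEΔt = (6.369e-19 J) × (3.481e-16 s)
ΔEΔt = 2.217e-34 J·s

Compare to the minimum allowed value ℏ/2:
ℏ/2 = 5.273e-35 J·s

Since ΔEΔt = 2.217e-34 J·s ≥ 5.273e-35 J·s = ℏ/2,
this satisfies the uncertainty relation.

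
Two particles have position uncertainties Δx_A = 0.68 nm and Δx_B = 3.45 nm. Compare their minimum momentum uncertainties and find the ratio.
Particle A has the larger minimum momentum uncertainty, by a factor of 5.07.

For each particle, the minimum momentum uncertainty is Δp_min = ℏ/(2Δx):

Particle A: Δp_A = ℏ/(2×6.800e-10 m) = 7.754e-26 kg·m/s
Particle B: Δp_B = ℏ/(2×3.450e-09 m) = 1.528e-26 kg·m/s

Ratio: Δp_A/Δp_B = 5.07

Since Δp_min ∝ 1/Δx, the particle with smaller position uncertainty (A) has larger momentum uncertainty.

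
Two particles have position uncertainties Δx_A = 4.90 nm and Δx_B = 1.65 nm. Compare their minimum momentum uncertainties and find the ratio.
Particle B has the larger minimum momentum uncertainty, by a factor of 2.97.

For each particle, the minimum momentum uncertainty is Δp_min = ℏ/(2Δx):

Particle A: Δp_A = ℏ/(2×4.900e-09 m) = 1.076e-26 kg·m/s
Particle B: Δp_B = ℏ/(2×1.650e-09 m) = 3.196e-26 kg·m/s

Ratio: Δp_B/Δp_A = 2.97

Since Δp_min ∝ 1/Δx, the particle with smaller position uncertainty (B) has larger momentum uncertainty.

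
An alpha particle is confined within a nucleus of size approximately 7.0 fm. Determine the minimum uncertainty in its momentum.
7.533 × 10^-21 kg·m/s

Using the Heisenberg uncertainty principle:
ΔxΔp ≥ ℏ/2

With Δx ≈ L = 7.000e-15 m (the confinement size):
Δp_min = ℏ/(2Δx)
Δp_min = (1.055e-34 J·s) / (2 × 7.000e-15 m)
Δp_min = 7.533e-21 kg·m/s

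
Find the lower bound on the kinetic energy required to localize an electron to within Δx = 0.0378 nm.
6.666 eV

Localizing a particle requires giving it sufficient momentum uncertainty:

1. From uncertainty principle: Δp ≥ ℏ/(2Δx)
   Δp_min = (1.055e-34 J·s) / (2 × 3.780e-11 m)
   Δp_min = 1.395e-24 kg·m/s

2. This momentum uncertainty corresponds to kinetic energy:
   KE ≈ (Δp)²/(2m) = (1.395e-24)²/(2 × 9.109e-31 kg)
   KE = 1.068e-18 J = 6.666 eV

Tighter localization requires more energy.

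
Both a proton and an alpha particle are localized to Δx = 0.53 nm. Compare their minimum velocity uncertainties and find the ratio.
The proton has the larger minimum velocity uncertainty, by a ratio of 4.0.

For both particles, Δp_min = ℏ/(2Δx) = 9.949e-26 kg·m/s (same for both).

The velocity uncertainty is Δv = Δp/m:
- proton: Δv = 9.949e-26 / 1.673e-27 = 5.948e+01 m/s = 59.480 m/s
- alpha particle: Δv = 9.949e-26 / 6.645e-27 = 1.497e+01 m/s = 14.973 m/s

Ratio: 5.948e+01 / 1.497e+01 = 4.0

The lighter particle has larger velocity uncertainty because Δv ∝ 1/m.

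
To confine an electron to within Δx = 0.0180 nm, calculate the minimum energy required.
29.398 eV

Localizing a particle requires giving it sufficient momentum uncertainty:

1. From uncertainty principle: Δp ≥ ℏ/(2Δx)
   Δp_min = (1.055e-34 J·s) / (2 × 1.800e-11 m)
   Δp_min = 2.929e-24 kg·m/s

2. This momentum uncertainty corresponds to kinetic energy:
   KE ≈ (Δp)²/(2m) = (2.929e-24)²/(2 × 9.109e-31 kg)
   KE = 4.710e-18 J = 29.398 eV

Tighter localization requires more energy.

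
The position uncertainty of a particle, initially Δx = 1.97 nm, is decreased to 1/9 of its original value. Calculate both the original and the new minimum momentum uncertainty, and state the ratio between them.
Original Δp_min = 2.677 × 10^-26 kg·m/s; new Δp'_min = 2.409 × 10^-25 kg·m/s; ratio Δp'_min/Δp_min = 9.

From the uncertainty principle ΔxΔp ≥ ℏ/2, the minimum momentum uncertainty is Δp_min = ℏ/(2Δx).

Original (Δx = 1.97 nm = 1.970e-09 m):
Δp_min = (1.055e-34 J·s)/(2 × 1.970e-09 m) = 2.677e-26 kg·m/s

When Δx → (1/9)Δx:
Δp'_min = ℏ/(2 × (1/9)Δx) = 9 × ℏ/(2Δx) = 9 × Δp_min
Δp'_min = 9 × 2.677e-26 kg·m/s = 2.409e-25 kg·m/s

Since Δp_min ∝ 1/Δx, when Δx is decreased to 1/9 of its original value, Δp_min increases to 9 times its original value.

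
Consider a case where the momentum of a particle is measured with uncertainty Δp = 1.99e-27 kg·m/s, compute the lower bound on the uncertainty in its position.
26.497 nm

Using the Heisenberg uncertainty principle:
ΔxΔp ≥ ℏ/2

The minimum uncertainty in position is:
Δx_min = ℏ/(2Δp)
Δx_min = (1.055e-34 J·s) / (2 × 1.990e-27 kg·m/s)
Δx_min = 2.650e-08 m = 26.497 nm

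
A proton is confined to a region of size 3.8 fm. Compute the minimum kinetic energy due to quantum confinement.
359.242 keV

Using the uncertainty principle:

1. Position uncertainty: Δx ≈ 3.800e-15 m
2. Minimum momentum uncertainty: Δp = ℏ/(2Δx) = 1.388e-20 kg·m/s
3. Minimum kinetic energy:
   KE = (Δp)²/(2m) = (1.388e-20)²/(2 × 1.673e-27 kg)
   KE = 5.756e-14 J = 359.242 keV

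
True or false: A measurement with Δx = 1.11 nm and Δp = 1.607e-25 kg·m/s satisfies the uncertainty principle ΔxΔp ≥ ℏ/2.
Yes, it satisfies the uncertainty principle.

Calculate the product ΔxΔp:
ΔxΔp = (1.110e-09 m) × (1.607e-25 kg·m/s)
ΔxΔp = 1.784e-34 J·s

Compare to the minimum allowed value ℏ/2:
ℏ/2 = 5.273e-35 J·s

Since ΔxΔp = 1.784e-34 J·s ≥ 5.273e-35 J·s = ℏ/2,
the measurement satisfies the uncertainty principle.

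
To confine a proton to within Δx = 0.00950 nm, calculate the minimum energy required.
57.479 meV

Localizing a particle requires giving it sufficient momentum uncertainty:

1. From uncertainty principle: Δp ≥ ℏ/(2Δx)
   Δp_min = (1.055e-34 J·s) / (2 × 9.500e-12 m)
   Δp_min = 5.550e-24 kg·m/s

2. This momentum uncertainty corresponds to kinetic energy:
   KE ≈ (Δp)²/(2m) = (5.550e-24)²/(2 × 1.673e-27 kg)
   KE = 9.209e-21 J = 57.479 meV

Tighter localization requires more energy.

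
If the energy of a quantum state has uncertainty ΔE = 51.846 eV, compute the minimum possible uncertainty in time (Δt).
6.348 as

Using the energy-time uncertainty principle:
ΔEΔt ≥ ℏ/2

The minimum uncertainty in time is:
Δt_min = ℏ/(2ΔE)
Δt_min = (1.055e-34 J·s) / (2 × 8.307e-18 J)
Δt_min = 6.348e-18 s = 6.348 as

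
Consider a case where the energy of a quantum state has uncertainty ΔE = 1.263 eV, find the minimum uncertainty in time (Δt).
260.575 as

Using the energy-time uncertainty principle:
ΔEΔt ≥ ℏ/2

The minimum uncertainty in time is:
Δt_min = ℏ/(2ΔE)
Δt_min = (1.055e-34 J·s) / (2 × 2.024e-19 J)
Δt_min = 2.606e-16 s = 260.575 as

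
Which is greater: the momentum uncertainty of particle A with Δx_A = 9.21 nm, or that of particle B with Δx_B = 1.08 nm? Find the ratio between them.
Particle B has the larger minimum momentum uncertainty, by a factor of 8.53.

For each particle, the minimum momentum uncertainty is Δp_min = ℏ/(2Δx):

Particle A: Δp_A = ℏ/(2×9.210e-09 m) = 5.725e-27 kg·m/s
Particle B: Δp_B = ℏ/(2×1.080e-09 m) = 4.882e-26 kg·m/s

Ratio: Δp_B/Δp_A = 8.53

Since Δp_min ∝ 1/Δx, the particle with smaller position uncertainty (B) has larger momentum uncertainty.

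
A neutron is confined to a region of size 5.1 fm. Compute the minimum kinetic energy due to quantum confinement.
199.166 keV

Using the uncertainty principle:

1. Position uncertainty: Δx ≈ 5.100e-15 m
2. Minimum momentum uncertainty: Δp = ℏ/(2Δx) = 1.034e-20 kg·m/s
3. Minimum kinetic energy:
   KE = (Δp)²/(2m) = (1.034e-20)²/(2 × 1.675e-27 kg)
   KE = 3.191e-14 J = 199.166 keV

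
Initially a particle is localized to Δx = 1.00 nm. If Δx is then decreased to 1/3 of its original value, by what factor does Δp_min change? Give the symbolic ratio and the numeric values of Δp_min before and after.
Original Δp_min = 5.273 × 10^-26 kg·m/s; new Δp'_min = 1.582 × 10^-25 kg·m/s; ratio Δp'_min/Δp_min = 3.

From the uncertainty principle ΔxΔp ≥ ℏ/2, the minimum momentum uncertainty is Δp_min = ℏ/(2Δx).

Original (Δx = 1.00 nm = 1.000e-09 m):
Δp_min = (1.055e-34 J·s)/(2 × 1.000e-09 m) = 5.273e-26 kg·m/s

When Δx → (1/3)Δx:
Δp'_min = ℏ/(2 × (1/3)Δx) = 3 × ℏ/(2Δx) = 3 × Δp_min
Δp'_min = 3 × 5.273e-26 kg·m/s = 1.582e-25 kg·m/s

Since Δp_min ∝ 1/Δx, when Δx is decreased to 1/3 of its original value, Δp_min increases to 3 times its original value.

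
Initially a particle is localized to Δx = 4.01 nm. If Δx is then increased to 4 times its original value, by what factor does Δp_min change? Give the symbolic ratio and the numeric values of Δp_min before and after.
Original Δp_min = 1.315 × 10^-26 kg·m/s; new Δp'_min = 3.287 × 10^-27 kg·m/s; ratio Δp'_min/Δp_min = 1/4.

From the uncertainty principle ΔxΔp ≥ ℏ/2, the minimum momentum uncertainty is Δp_min = ℏ/(2Δx).

Original (Δx = 4.01 nm = 4.010e-09 m):
Δp_min = (1.055e-34 J·s)/(2 × 4.010e-09 m) = 1.315e-26 kg·m/s

When Δx → 4Δx:
Δp'_min = ℏ/(2 × 4Δx) = (1/4) × ℏ/(2Δx) = (1/4) × Δp_min
Δp'_min = 1/4 × 1.315e-26 kg·m/s = 3.287e-27 kg·m/s

Since Δp_min ∝ 1/Δx, when Δx is increased to 4 times its original value, Δp_min decreases to 1/4 of its original value.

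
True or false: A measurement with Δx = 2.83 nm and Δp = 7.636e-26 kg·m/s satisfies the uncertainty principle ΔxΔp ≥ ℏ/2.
Yes, it satisfies the uncertainty principle.

Calculate the product ΔxΔp:
ΔxΔp = (2.830e-09 m) × (7.636e-26 kg·m/s)
ΔxΔp = 2.161e-34 J·s

Compare to the minimum allowed value ℏ/2:
ℏ/2 = 5.273e-35 J·s

Since ΔxΔp = 2.161e-34 J·s ≥ 5.273e-35 J·s = ℏ/2,
the measurement satisfies the uncertainty principle.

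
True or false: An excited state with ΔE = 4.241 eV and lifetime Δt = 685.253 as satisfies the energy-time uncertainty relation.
Yes, it satisfies the uncertainty relation.

Calculate the product ΔEΔt:
ΔE = 4.241 eV = 6.795e-19 J
ΔEΔt = (6.795e-19 J) × (6.853e-16 s)
ΔEΔt = 4.656e-34 J·s

Compare to the minimum allowed value ℏ/2:
ℏ/2 = 5.273e-35 J·s

Since ΔEΔt = 4.656e-34 J·s ≥ 5.273e-35 J·s = ℏ/2,
this satisfies the uncertainty relation.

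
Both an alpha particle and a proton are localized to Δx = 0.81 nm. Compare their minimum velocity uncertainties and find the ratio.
The proton has the larger minimum velocity uncertainty, by a ratio of 4.0.

For both particles, Δp_min = ℏ/(2Δx) = 6.510e-26 kg·m/s (same for both).

The velocity uncertainty is Δv = Δp/m:
- alpha particle: Δv = 6.510e-26 / 6.645e-27 = 9.797e+00 m/s = 9.797 m/s
- proton: Δv = 6.510e-26 / 1.673e-27 = 3.892e+01 m/s = 38.919 m/s

Ratio: 3.892e+01 / 9.797e+00 = 4.0

The lighter particle has larger velocity uncertainty because Δv ∝ 1/m.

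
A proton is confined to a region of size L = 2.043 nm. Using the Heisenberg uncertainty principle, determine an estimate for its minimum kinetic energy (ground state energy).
1.243 μeV

Using the uncertainty principle to estimate ground state energy:

1. The position uncertainty is approximately the confinement size:
   Δx ≈ L = 2.043e-09 m

2. From ΔxΔp ≥ ℏ/2, the minimum momentum uncertainty is:
   Δp ≈ ℏ/(2L) = 2.581e-26 kg·m/s

3. The kinetic energy is approximately:
   KE ≈ (Δp)²/(2m) = (2.581e-26)²/(2 × 1.673e-27 kg)
   KE ≈ 1.991e-25 J = 1.243 μeV

This is an order-of-magnitude estimate of the ground state energy.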